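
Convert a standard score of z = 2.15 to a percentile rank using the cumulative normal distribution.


CDF(z) = 0.5 * (1 + erf(z/sqrt(2)))
erf(1.5203) = 0.9684
CDF = 0.9842
Percentile rank = 0.9842 * 100 = 98.42

98.42


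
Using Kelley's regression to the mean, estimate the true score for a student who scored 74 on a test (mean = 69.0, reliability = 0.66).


T_est = rxx * X + (1 - rxx) * mean
T_est = 0.66 * 74 + 0.34 * 69.0
T_est = 48.84 + 23.46
T_est = 72.3

72.3


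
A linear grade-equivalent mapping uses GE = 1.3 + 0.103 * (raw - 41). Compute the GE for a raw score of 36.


raw - median = 36 - 41 = -5
slope * diff = 0.103 * -5 = -0.515
GE = 1.3 + -0.515
GE = 0.785

0.785


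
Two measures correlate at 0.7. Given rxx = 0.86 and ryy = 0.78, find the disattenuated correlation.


r_corrected = rxy / sqrt(rxx * ryy)
= 0.7 / sqrt(0.86 * 0.78)
= 0.7 / sqrt(0.6708)
= 0.7 / 0.819024
r_corrected = 0.8547

0.8547


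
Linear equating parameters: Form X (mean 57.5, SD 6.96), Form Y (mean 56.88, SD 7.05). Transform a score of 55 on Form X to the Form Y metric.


slope = SD_Y / SD_X = 7.05 / 6.96 ~ 1.0129
intercept = mean_Y - slope * mean_X = 56.88 - (7.05 / 6.96) * 57.5 ~ -1.3635
Y = slope * X + intercept. To avoid rounding drift from the rounded slope/intercept, evaluate the equivalent form Y = mean_Y + SD_Y * (X - mean_X) / SD_X at full precision:
Y = 56.88 + 7.05 * (55 - 57.5) / 6.96
Y = 56.88 - 7.05 * 2.5 / 6.96
Y = 56.88 - 17.625 / 6.96
Y = 56.88 - 2.5323
Y = 54.3477

54.3477


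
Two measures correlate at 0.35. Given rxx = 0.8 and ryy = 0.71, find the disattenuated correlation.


r_corrected = rxy / sqrt(rxx * ryy)
= 0.35 / sqrt(0.8 * 0.71)
= 0.35 / sqrt(0.568)
= 0.35 / 0.753658
r_corrected = 0.4644

0.4644


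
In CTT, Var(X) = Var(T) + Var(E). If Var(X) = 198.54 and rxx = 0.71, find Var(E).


var_true = rxx * var_obs = 0.71 * 198.54 = 140.9634
var_error = var_obs - var_true
var_error = 198.54 - 140.9634
var_error = 57.5766

57.5766


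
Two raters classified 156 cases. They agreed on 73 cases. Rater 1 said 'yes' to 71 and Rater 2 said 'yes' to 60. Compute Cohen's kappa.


P_o = 73/156 = 0.467949
P_e = (71*60 + 85*96) / 24336 = 0.510355
kappa = (P_o - P_e) / (1 - P_e)
kappa = (0.467949 - 0.510355) / (1 - 0.510355)
kappa = -0.0866

-0.0866


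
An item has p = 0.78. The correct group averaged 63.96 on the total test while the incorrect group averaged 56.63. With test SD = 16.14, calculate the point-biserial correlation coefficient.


q = 1 - p = 0.22
rpb = ((M1 - M0) / SD) * sqrt(p * q)
rpb = ((63.96 - 56.63) / 16.14) * sqrt(0.78 * 0.22)
rpb = 0.1881

0.1881


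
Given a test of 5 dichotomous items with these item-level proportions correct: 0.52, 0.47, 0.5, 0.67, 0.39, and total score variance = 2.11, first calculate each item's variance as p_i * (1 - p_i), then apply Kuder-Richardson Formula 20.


For each item, compute p_i * q_i:
  Item 1: 0.52 * 0.48 = 0.2496
  Item 2: 0.47 * 0.53 = 0.2491
  Item 3: 0.5 * 0.5 = 0.25
  Item 4: 0.67 * 0.33 = 0.2211
  Item 5: 0.39 * 0.61 = 0.2379
Sum(p_i * q_i) = 0.2496 + 0.2491 + 0.25 + 0.2211 + 0.2379 = 1.2077
KR-20 = (k/(k-1)) * (1 - Sum(p_i*q_i) / Var_total)
= (5/4) * (1 - 1.2077/2.11)
= 1.25 * 0.4276
KR-20 = 0.5345

0.5345


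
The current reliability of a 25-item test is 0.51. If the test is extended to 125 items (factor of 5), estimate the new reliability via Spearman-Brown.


r_new = (n * rxx) / (1 + (n-1) * rxx)
r_new = (5 * 0.51) / (1 + 4 * 0.51)
r_new = 2.55 / 3.04
r_new = 0.8388

0.8388


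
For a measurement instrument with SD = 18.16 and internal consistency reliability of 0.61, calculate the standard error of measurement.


SEM = SD * sqrt(1 - rxx)
SEM = 18.16 * sqrt(1 - 0.61)
SEM = 18.16 * sqrt(0.39) = 18.16 * 0.6245
SEM = 11.3409

11.3409


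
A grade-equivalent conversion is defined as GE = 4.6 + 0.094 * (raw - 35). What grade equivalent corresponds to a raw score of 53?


raw - median = 53 - 35 = 18
slope * diff = 0.094 * 18 = 1.692
GE = 4.6 + 1.692
GE = 6.292

6.292


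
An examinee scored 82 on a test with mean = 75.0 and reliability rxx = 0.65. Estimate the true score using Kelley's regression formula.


T_est = rxx * X + (1 - rxx) * mean
T_est = 0.65 * 82 + 0.35 * 75.0
T_est = 53.3 + 26.25
T_est = 79.55

79.55


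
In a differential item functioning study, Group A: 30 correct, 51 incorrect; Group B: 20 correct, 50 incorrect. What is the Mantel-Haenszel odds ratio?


Odds_A = 30/51 = 0.5882
Odds_B = 20/50 = 0.4
OR = Odds_A / Odds_B = 0.5882 / 0.4
Exactly, OR = (30 * 50) / (51 * 20) = 1500 / 1020
OR = 1.4706

1.4706


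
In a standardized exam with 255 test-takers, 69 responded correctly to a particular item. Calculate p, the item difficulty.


Item difficulty p = number correct / total examinees
p = 69 / 255
p = 0.2706

0.2706


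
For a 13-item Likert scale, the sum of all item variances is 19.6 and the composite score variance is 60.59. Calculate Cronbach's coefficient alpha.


alpha = (k/(k-1)) * (1 - sum(si^2)/s_total^2)
= (13/12) * (1 - 19.6/60.59)
alpha = 0.7329

0.7329


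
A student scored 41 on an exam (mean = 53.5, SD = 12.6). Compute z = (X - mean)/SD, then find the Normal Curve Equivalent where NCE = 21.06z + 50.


z = (X - mean) / SD = (41 - 53.5) / 12.6
z = -12.5 / 12.6
z = -0.9921
NCE = NCE = 21.06z + 50
Carry z at full precision (z = -12.5 / 12.6) into the conversion:
NCE = 21.06 * (-12.5 / 12.6) + 50 = -263.25 / 12.6 + 50
NCE = -20.8929 + 50
NCE = 29.1071

29.1071


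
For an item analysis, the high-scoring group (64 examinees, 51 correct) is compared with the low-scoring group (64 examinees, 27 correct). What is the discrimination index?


p_upper = 51/64 = 0.7969
p_lower = 27/64 = 0.4219
D = 0.7969 - 0.4219 = 0.375

0.375


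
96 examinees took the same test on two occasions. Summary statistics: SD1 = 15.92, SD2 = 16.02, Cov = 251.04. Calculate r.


r = cov(X,Y) / (SD_X * SD_Y)
r = 251.04 / (15.92 * 16.02)
r = 251.04 / 255.0384
r = 0.9843

0.9843


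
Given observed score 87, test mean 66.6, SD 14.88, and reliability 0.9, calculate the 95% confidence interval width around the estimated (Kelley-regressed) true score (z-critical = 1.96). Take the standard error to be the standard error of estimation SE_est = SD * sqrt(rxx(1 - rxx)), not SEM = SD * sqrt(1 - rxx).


True score estimate = 0.9*87 + 0.1*66.6 = 84.96
SE_est = SD * sqrt(rxx * (1 - rxx)) = 14.88 * sqrt(0.9 * 0.1) = 14.88 * sqrt(0.09) = 4.464
CI = T_est +/- z * SE_est, so width = 2 * z * SE_est = 2 * 1.96 * 4.464
Width = 17.4989

17.4989


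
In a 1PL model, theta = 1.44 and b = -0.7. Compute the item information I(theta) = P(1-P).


P = 1/(1+exp(-(1.44--0.7))) = 0.8947
I = P*(1-P) = 0.8947 * 0.1053
I = 0.0942

0.0942


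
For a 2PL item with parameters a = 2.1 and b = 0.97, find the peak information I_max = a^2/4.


For 2PL, max info at theta = b = 0.97
I_max = a^2 / 4 = 2.1^2 / 4
= 4.41 / 4
I_max = 1.1025

1.1025


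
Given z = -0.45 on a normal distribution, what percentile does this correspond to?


CDF(z) = 0.5 * (1 + erf(z/sqrt(2)))
erf(-0.3182) = -0.3473
CDF = 0.3264
Percentile rank = 0.3264 * 100 = 32.64

32.64


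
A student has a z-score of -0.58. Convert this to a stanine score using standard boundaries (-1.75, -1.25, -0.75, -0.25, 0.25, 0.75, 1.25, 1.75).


Stanine boundaries: [-1.75, -1.25, -0.75, -0.25, 0.25, 0.75, 1.25, 1.75]
z = -0.58
Check each boundary:
  z >= -1.75 -> could be stanine 2
  z >= -1.25 -> could be stanine 3
  z >= -0.75 -> could be stanine 4
  z < -0.25
  z < 0.25
  z < 0.75
  z < 1.25
  z < 1.75
Highest qualifying boundary gives stanine = 4

4


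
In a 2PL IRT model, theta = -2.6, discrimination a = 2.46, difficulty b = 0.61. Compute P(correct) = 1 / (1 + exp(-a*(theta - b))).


a*(theta - b) = 2.46 * (-2.6 - 0.61) = -7.8966
exp(--7.8966) = 2688.1271
P = 1 / (1 + 2688.1271)
P = 0.0004

0.0004


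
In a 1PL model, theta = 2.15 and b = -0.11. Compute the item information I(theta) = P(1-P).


P = 1/(1+exp(-(2.15--0.11))) = 0.9055
I = P*(1-P) = 0.9055 * 0.0945
I = 0.0856

0.0856


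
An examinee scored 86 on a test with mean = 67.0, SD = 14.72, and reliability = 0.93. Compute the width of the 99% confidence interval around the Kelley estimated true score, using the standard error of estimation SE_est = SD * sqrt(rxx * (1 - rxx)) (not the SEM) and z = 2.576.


True score estimate = 0.93*86 + 0.07*67.0 = 84.67
SE_est = SD * sqrt(rxx * (1 - rxx)) = 14.72 * sqrt(0.93 * 0.07) = 14.72 * sqrt(0.0651) = 3.755764
CI = T_est +/- z * SE_est, so width = 2 * z * SE_est = 2 * 2.576 * 3.755764
Width = 19.3497

19.3497


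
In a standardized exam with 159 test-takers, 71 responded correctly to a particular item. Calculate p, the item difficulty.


Item difficulty p = number correct / total examinees
p = 71 / 159
p = 0.4465

0.4465


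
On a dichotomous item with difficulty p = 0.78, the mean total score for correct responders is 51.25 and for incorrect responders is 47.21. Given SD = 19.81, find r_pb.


q = 1 - p = 0.22
rpb = ((M1 - M0) / SD) * sqrt(p * q)
rpb = ((51.25 - 47.21) / 19.81) * sqrt(0.78 * 0.22)
rpb = 0.0845

0.0845


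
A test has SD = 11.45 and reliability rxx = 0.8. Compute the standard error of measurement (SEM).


SEM = SD * sqrt(1 - rxx)
SEM = 11.45 * sqrt(1 - 0.8)
SEM = 11.45 * sqrt(0.2) = 11.45 * 0.447214
SEM = 5.1206

5.1206


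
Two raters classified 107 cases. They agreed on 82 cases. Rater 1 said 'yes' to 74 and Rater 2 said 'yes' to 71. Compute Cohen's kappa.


P_o = 82/107 = 0.766355
P_e = (74*71 + 33*36) / 11449 = 0.562669
kappa = (P_o - P_e) / (1 - P_e)
kappa = (0.766355 - 0.562669) / (1 - 0.562669)
kappa = 0.4657

0.4657


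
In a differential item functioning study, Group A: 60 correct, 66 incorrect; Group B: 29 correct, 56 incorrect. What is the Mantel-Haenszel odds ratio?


Odds_A = 60/66 = 0.9091
Odds_B = 29/56 = 0.5179
OR = Odds_A / Odds_B = 0.9091 / 0.5179
Exactly, OR = (60 * 56) / (66 * 29) = 3360 / 1914
OR = 1.7555

1.7555


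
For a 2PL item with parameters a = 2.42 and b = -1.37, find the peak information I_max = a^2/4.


For 2PL, max info at theta = b = -1.37
I_max = a^2 / 4 = 2.42^2 / 4
= 5.8564 / 4
I_max = 1.4641

1.4641


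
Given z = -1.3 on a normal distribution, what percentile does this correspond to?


CDF(z) = 0.5 * (1 + erf(z/sqrt(2)))
erf(-0.9192) = -0.8064
CDF = 0.0968
Percentile rank = 0.0968 * 100 = 9.68

9.68


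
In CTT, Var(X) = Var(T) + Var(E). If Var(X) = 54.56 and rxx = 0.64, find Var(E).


var_true = rxx * var_obs = 0.64 * 54.56 = 34.9184
var_error = var_obs - var_true
var_error = 54.56 - 34.9184
var_error = 19.6416

19.6416


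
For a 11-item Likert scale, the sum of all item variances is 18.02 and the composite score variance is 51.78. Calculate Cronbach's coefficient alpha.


alpha = (k/(k-1)) * (1 - sum(si^2)/s_total^2)
= (11/10) * (1 - 18.02/51.78)
alpha = 0.7172

0.7172


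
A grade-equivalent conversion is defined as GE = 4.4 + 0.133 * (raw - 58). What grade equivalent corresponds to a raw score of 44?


raw - median = 44 - 58 = -14
slope * diff = 0.133 * -14 = -1.862
GE = 4.4 + -1.862
GE = 2.538

2.538


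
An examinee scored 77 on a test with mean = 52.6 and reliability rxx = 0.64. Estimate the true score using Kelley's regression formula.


T_est = rxx * X + (1 - rxx) * mean
T_est = 0.64 * 77 + 0.36 * 52.6
T_est = 49.28 + 18.936
T_est = 68.216

68.216


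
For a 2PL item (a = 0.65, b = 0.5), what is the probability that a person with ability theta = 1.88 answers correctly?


a*(theta - b) = 0.65 * (1.88 - 0.5) = 0.897
exp(-0.897) = 0.4078
P = 1 / (1 + 0.4078)
P = 0.7103

0.7103


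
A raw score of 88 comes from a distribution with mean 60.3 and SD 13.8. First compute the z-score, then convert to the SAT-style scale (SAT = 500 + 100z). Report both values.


z = (X - mean) / SD = (88 - 60.3) / 13.8
z = 27.7 / 13.8
z = 2.0072
SAT-scale = SAT = 500 + 100z
Carry z at full precision (z = 27.7 / 13.8) into the conversion:
SAT-scale = 500 + 100 * (27.7 / 13.8) = 500 + 2770 / 13.8
SAT-scale = 500 + 200.7246
SAT-scale = 700.7246

700.7246


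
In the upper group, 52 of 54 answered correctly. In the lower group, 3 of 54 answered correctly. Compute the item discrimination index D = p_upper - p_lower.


p_upper = 52/54 = 0.963
p_lower = 3/54 = 0.0556
D = 0.963 - 0.0556 = 0.9074

0.9074


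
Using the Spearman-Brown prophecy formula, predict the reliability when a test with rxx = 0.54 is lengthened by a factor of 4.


r_new = (n * rxx) / (1 + (n-1) * rxx)
r_new = (4 * 0.54) / (1 + 3 * 0.54)
r_new = 2.16 / 2.62
r_new = 0.8244

0.8244


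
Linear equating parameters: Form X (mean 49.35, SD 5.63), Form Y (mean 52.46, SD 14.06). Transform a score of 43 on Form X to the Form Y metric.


slope = SD_Y / SD_X = 14.06 / 5.63 ~ 2.4973
intercept = mean_Y - slope * mean_X = 52.46 - (14.06 / 5.63) * 49.35 ~ -70.7835
Y = slope * X + intercept. To avoid rounding drift from the rounded slope/intercept, evaluate the equivalent form Y = mean_Y + SD_Y * (X - mean_X) / SD_X at full precision:
Y = 52.46 + 14.06 * (43 - 49.35) / 5.63
Y = 52.46 - 14.06 * 6.35 / 5.63
Y = 52.46 - 89.281 / 5.63
Y = 52.46 - 15.8581
Y = 36.6019

36.6019


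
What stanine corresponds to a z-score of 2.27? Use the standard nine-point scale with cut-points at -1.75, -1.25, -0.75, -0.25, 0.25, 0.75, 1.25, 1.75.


Stanine boundaries: [-1.75, -1.25, -0.75, -0.25, 0.25, 0.75, 1.25, 1.75]
z = 2.27
Check each boundary:
  z >= -1.75 -> could be stanine 2
  z >= -1.25 -> could be stanine 3
  z >= -0.75 -> could be stanine 4
  z >= -0.25 -> could be stanine 5
  z >= 0.25 -> could be stanine 6
  z >= 0.75 -> could be stanine 7
  z >= 1.25 -> could be stanine 8
  z >= 1.75 -> could be stanine 9
Highest qualifying boundary gives stanine = 9

9


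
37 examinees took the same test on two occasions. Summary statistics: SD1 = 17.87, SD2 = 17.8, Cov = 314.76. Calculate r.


r = cov(X,Y) / (SD_X * SD_Y)
r = 314.76 / (17.87 * 17.8)
r = 314.76 / 318.086
r = 0.9895

0.9895


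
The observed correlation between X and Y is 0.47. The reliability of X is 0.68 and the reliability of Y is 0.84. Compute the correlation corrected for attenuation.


r_corrected = rxy / sqrt(rxx * ryy)
= 0.47 / sqrt(0.68 * 0.84)
= 0.47 / sqrt(0.5712)
= 0.47 / 0.755778
r_corrected = 0.6219

0.6219


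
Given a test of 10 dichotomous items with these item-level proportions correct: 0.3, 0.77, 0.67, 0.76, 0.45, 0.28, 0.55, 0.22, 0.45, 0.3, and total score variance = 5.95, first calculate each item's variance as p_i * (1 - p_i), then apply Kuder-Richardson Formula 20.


For each item, compute p_i * q_i:
  Item 1: 0.3 * 0.7 = 0.21
  Item 2: 0.77 * 0.23 = 0.1771
  Item 3: 0.67 * 0.33 = 0.2211
  Item 4: 0.76 * 0.24 = 0.1824
  Item 5: 0.45 * 0.55 = 0.2475
  Item 6: 0.28 * 0.72 = 0.2016
  Item 7: 0.55 * 0.45 = 0.2475
  Item 8: 0.22 * 0.78 = 0.1716
  Item 9: 0.45 * 0.55 = 0.2475
  Item 10: 0.3 * 0.7 = 0.21
Sum(p_i * q_i) = 0.21 + 0.1771 + 0.2211 + 0.1824 + 0.2475 + 0.2016 + 0.2475 + 0.1716 + 0.2475 + 0.21 = 2.1163
KR-20 = (k/(k-1)) * (1 - Sum(p_i*q_i) / Var_total)
= (10/9) * (1 - 2.1163/5.95)
= 1.1111 * 0.6443
KR-20 = 0.7159

0.7159


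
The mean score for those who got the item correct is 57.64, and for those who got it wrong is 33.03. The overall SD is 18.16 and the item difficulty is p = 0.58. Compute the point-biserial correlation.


q = 1 - p = 0.42
rpb = ((M1 - M0) / SD) * sqrt(p * q)
rpb = ((57.64 - 33.03) / 18.16) * sqrt(0.58 * 0.42)
rpb = 0.6689

0.6689


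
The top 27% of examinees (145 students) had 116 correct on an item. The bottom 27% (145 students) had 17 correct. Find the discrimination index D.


p_upper = 116/145 = 0.8
p_lower = 17/145 = 0.1172
D = 0.8 - 0.1172 = 0.6828

0.6828


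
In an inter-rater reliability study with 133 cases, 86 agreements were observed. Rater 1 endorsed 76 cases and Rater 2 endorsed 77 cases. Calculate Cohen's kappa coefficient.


P_o = 86/133 = 0.646617
P_e = (76*77 + 57*56) / 17689 = 0.511278
kappa = (P_o - P_e) / (1 - P_e)
kappa = (0.646617 - 0.511278) / (1 - 0.511278)
kappa = 0.2769

0.2769


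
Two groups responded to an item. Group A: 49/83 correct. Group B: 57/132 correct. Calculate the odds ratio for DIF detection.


Odds_A = 49/34 = 1.4412
Odds_B = 57/75 = 0.76
OR = Odds_A / Odds_B = 1.4412 / 0.76
Exactly, OR = (49 * 75) / (34 * 57) = 3675 / 1938
OR = 1.8963

1.8963


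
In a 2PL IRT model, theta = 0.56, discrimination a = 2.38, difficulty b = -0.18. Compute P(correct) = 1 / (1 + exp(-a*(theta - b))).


a*(theta - b) = 2.38 * (0.56 - -0.18) = 1.7612
exp(-1.7612) = 0.1718
P = 1 / (1 + 0.1718)
P = 0.8534

0.8534


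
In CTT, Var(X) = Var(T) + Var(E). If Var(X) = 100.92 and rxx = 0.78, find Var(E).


var_true = rxx * var_obs = 0.78 * 100.92 = 78.7176
var_error = var_obs - var_true
var_error = 100.92 - 78.7176
var_error = 22.2024

22.2024


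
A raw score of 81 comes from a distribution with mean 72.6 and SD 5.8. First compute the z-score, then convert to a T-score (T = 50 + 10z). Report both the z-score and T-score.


z = (X - mean) / SD = (81 - 72.6) / 5.8
z = 8.4 / 5.8
z = 1.4483
T-score = T = 50 + 10z
Carry z at full precision (z = 8.4 / 5.8) into the conversion:
T-score = 50 + 10 * (8.4 / 5.8) = 50 + 84 / 5.8
T-score = 50 + 14.4828
T-score = 64.4828

64.4828


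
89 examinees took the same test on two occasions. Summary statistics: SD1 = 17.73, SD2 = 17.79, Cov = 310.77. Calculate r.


r = cov(X,Y) / (SD_X * SD_Y)
r = 310.77 / (17.73 * 17.79)
r = 310.77 / 315.4167
r = 0.9853

0.9853


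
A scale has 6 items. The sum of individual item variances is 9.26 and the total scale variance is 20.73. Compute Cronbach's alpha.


alpha = (k/(k-1)) * (1 - sum(si^2)/s_total^2)
= (6/5) * (1 - 9.26/20.73)
alpha = 0.664

0.664


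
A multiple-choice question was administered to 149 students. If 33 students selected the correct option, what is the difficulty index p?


Item difficulty p = number correct / total examinees
p = 33 / 149
p = 0.2215

0.2215


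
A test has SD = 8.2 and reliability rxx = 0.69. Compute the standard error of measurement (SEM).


SEM = SD * sqrt(1 - rxx)
SEM = 8.2 * sqrt(1 - 0.69)
SEM = 8.2 * sqrt(0.31) = 8.2 * 0.556776
SEM = 4.5656

4.5656


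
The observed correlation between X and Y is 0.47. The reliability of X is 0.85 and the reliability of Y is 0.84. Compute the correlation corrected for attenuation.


r_corrected = rxy / sqrt(rxx * ryy)
= 0.47 / sqrt(0.85 * 0.84)
= 0.47 / sqrt(0.714)
= 0.47 / 0.844985
r_corrected = 0.5562

0.5562


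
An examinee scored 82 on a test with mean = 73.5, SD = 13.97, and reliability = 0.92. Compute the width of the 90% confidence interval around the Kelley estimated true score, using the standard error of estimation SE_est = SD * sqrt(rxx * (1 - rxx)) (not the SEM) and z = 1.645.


True score estimate = 0.92*82 + 0.08*73.5 = 81.32
SE_est = SD * sqrt(rxx * (1 - rxx)) = 13.97 * sqrt(0.92 * 0.08) = 13.97 * sqrt(0.0736) = 3.789966
CI = T_est +/- z * SE_est, so width = 2 * z * SE_est = 2 * 1.645 * 3.789966
Width = 12.469

12.469


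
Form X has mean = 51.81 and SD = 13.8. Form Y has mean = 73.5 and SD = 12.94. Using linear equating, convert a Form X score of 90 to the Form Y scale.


slope = SD_Y / SD_X = 12.94 / 13.8 ~ 0.9377
intercept = mean_Y - slope * mean_X = 73.5 - (12.94 / 13.8) * 51.81 ~ 24.9187
Y = slope * X + intercept. To avoid rounding drift from the rounded slope/intercept, evaluate the equivalent form Y = mean_Y + SD_Y * (X - mean_X) / SD_X at full precision:
Y = 73.5 + 12.94 * (90 - 51.81) / 13.8
Y = 73.5 + 12.94 * 38.19 / 13.8
Y = 73.5 + 494.1786 / 13.8
Y = 73.5 + 35.81
Y = 109.31

109.31


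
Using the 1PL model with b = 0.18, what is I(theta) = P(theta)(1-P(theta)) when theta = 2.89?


P = 1/(1+exp(-(2.89-0.18))) = 0.9376
I = P*(1-P) = 0.9376 * 0.0624
I = 0.0585

0.0585


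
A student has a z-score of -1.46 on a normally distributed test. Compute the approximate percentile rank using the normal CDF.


CDF(z) = 0.5 * (1 + erf(z/sqrt(2)))
erf(-1.0324) = -0.8557
CDF = 0.0721
Percentile rank = 0.0721 * 100 = 7.21

7.21


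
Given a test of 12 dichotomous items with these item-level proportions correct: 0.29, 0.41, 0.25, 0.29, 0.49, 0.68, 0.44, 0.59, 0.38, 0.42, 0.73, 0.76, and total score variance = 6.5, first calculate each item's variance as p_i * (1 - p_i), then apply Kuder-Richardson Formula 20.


For each item, compute p_i * q_i:
  Item 1: 0.29 * 0.71 = 0.2059
  Item 2: 0.41 * 0.59 = 0.2419
  Item 3: 0.25 * 0.75 = 0.1875
  Item 4: 0.29 * 0.71 = 0.2059
  Item 5: 0.49 * 0.51 = 0.2499
  Item 6: 0.68 * 0.32 = 0.2176
  Item 7: 0.44 * 0.56 = 0.2464
  Item 8: 0.59 * 0.41 = 0.2419
  Item 9: 0.38 * 0.62 = 0.2356
  Item 10: 0.42 * 0.58 = 0.2436
  Item 11: 0.73 * 0.27 = 0.1971
  Item 12: 0.76 * 0.24 = 0.1824
Sum(p_i * q_i) = 0.2059 + 0.2419 + 0.1875 + 0.2059 + 0.2499 + 0.2176 + 0.2464 + 0.2419 + 0.2356 + 0.2436 + 0.1971 + 0.1824 = 2.6557
KR-20 = (k/(k-1)) * (1 - Sum(p_i*q_i) / Var_total)
= (12/11) * (1 - 2.6557/6.5)
= 1.0909 * 0.5914
KR-20 = 0.6452

0.6452


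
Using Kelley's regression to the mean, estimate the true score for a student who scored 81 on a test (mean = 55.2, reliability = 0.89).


T_est = rxx * X + (1 - rxx) * mean
T_est = 0.89 * 81 + 0.11 * 55.2
T_est = 72.09 + 6.072
T_est = 78.162

78.162


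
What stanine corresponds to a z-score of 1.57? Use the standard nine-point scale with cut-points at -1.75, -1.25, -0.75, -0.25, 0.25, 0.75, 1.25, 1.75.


Stanine boundaries: [-1.75, -1.25, -0.75, -0.25, 0.25, 0.75, 1.25, 1.75]
z = 1.57
Check each boundary:
  z >= -1.75 -> could be stanine 2
  z >= -1.25 -> could be stanine 3
  z >= -0.75 -> could be stanine 4
  z >= -0.25 -> could be stanine 5
  z >= 0.25 -> could be stanine 6
  z >= 0.75 -> could be stanine 7
  z >= 1.25 -> could be stanine 8
  z < 1.75
Highest qualifying boundary gives stanine = 8

8


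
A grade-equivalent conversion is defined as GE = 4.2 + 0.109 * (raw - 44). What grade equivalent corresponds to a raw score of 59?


raw - median = 59 - 44 = 15
slope * diff = 0.109 * 15 = 1.635
GE = 4.2 + 1.635
GE = 5.835

5.835


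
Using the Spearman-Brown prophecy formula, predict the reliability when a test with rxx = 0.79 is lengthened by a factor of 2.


r_new = (n * rxx) / (1 + (n-1) * rxx)
r_new = (2 * 0.79) / (1 + 1 * 0.79)
r_new = 1.58 / 1.79
r_new = 0.8827

0.8827


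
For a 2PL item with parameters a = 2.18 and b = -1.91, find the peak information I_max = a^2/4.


For 2PL, max info at theta = b = -1.91
I_max = a^2 / 4 = 2.18^2 / 4
= 4.7524 / 4
I_max = 1.1881

1.1881


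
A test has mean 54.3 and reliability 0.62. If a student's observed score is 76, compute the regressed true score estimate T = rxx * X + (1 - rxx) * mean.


T_est = rxx * X + (1 - rxx) * mean
T_est = 0.62 * 76 + 0.38 * 54.3
T_est = 47.12 + 20.634
T_est = 67.754

67.754


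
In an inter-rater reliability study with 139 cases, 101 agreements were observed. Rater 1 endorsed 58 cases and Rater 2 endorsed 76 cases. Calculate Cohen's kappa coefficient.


P_o = 101/139 = 0.726619
P_e = (58*76 + 81*63) / 19321 = 0.492262
kappa = (P_o - P_e) / (1 - P_e)
kappa = (0.726619 - 0.492262) / (1 - 0.492262)
kappa = 0.4616

0.4616


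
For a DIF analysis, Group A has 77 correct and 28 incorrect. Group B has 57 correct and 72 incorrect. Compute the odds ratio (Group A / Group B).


Odds_A = 77/28 = 2.75
Odds_B = 57/72 = 0.7917
OR = Odds_A / Odds_B = 2.75 / 0.7917
Exactly, OR = (77 * 72) / (28 * 57) = 5544 / 1596
OR = 3.4737

3.4737


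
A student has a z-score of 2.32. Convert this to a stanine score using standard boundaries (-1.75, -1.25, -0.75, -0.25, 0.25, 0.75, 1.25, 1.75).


Stanine boundaries: [-1.75, -1.25, -0.75, -0.25, 0.25, 0.75, 1.25, 1.75]
z = 2.32
Check each boundary:
  z >= -1.75 -> could be stanine 2
  z >= -1.25 -> could be stanine 3
  z >= -0.75 -> could be stanine 4
  z >= -0.25 -> could be stanine 5
  z >= 0.25 -> could be stanine 6
  z >= 0.75 -> could be stanine 7
  z >= 1.25 -> could be stanine 8
  z >= 1.75 -> could be stanine 9
Highest qualifying boundary gives stanine = 9

9


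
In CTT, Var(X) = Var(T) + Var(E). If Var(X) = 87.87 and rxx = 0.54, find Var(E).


var_true = rxx * var_obs = 0.54 * 87.87 = 47.4498
var_error = var_obs - var_true
var_error = 87.87 - 47.4498
var_error = 40.4202

40.4202


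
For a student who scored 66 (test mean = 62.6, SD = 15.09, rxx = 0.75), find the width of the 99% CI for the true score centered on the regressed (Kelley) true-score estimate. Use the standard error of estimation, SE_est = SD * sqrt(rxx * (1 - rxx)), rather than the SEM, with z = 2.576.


True score estimate = 0.75*66 + 0.25*62.6 = 65.15
SE_est = SD * sqrt(rxx * (1 - rxx)) = 15.09 * sqrt(0.75 * 0.25) = 15.09 * sqrt(0.1875) = 6.534162
CI = T_est +/- z * SE_est, so width = 2 * z * SE_est = 2 * 2.576 * 6.534162
Width = 33.664

33.664


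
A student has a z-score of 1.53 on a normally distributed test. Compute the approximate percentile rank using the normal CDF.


CDF(z) = 0.5 * (1 + erf(z/sqrt(2)))
erf(1.0819) = 0.874
CDF = 0.937
Percentile rank = 0.937 * 100 = 93.7

93.7


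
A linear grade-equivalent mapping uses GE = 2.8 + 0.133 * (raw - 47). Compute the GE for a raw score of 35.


raw - median = 35 - 47 = -12
slope * diff = 0.133 * -12 = -1.596
GE = 2.8 + -1.596
GE = 1.204

1.204


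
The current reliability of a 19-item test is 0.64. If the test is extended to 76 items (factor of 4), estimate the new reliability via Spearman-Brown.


r_new = (n * rxx) / (1 + (n-1) * rxx)
r_new = (4 * 0.64) / (1 + 3 * 0.64)
r_new = 2.56 / 2.92
r_new = 0.8767

0.8767


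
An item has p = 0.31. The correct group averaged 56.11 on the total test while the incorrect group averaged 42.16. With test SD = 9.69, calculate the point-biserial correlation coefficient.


q = 1 - p = 0.69
rpb = ((M1 - M0) / SD) * sqrt(p * q)
rpb = ((56.11 - 42.16) / 9.69) * sqrt(0.31 * 0.69)
rpb = 0.6658

0.6658


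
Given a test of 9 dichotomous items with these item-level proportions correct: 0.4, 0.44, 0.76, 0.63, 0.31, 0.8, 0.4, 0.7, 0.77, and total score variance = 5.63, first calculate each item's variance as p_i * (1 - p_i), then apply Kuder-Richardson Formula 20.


For each item, compute p_i * q_i:
  Item 1: 0.4 * 0.6 = 0.24
  Item 2: 0.44 * 0.56 = 0.2464
  Item 3: 0.76 * 0.24 = 0.1824
  Item 4: 0.63 * 0.37 = 0.2331
  Item 5: 0.31 * 0.69 = 0.2139
  Item 6: 0.8 * 0.2 = 0.16
  Item 7: 0.4 * 0.6 = 0.24
  Item 8: 0.7 * 0.3 = 0.21
  Item 9: 0.77 * 0.23 = 0.1771
Sum(p_i * q_i) = 0.24 + 0.2464 + 0.1824 + 0.2331 + 0.2139 + 0.16 + 0.24 + 0.21 + 0.1771 = 1.9029
KR-20 = (k/(k-1)) * (1 - Sum(p_i*q_i) / Var_total)
= (9/8) * (1 - 1.9029/5.63)
= 1.125 * 0.662
KR-20 = 0.7448

0.7448


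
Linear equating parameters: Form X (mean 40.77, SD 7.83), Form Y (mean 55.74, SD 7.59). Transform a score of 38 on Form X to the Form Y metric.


slope = SD_Y / SD_X = 7.59 / 7.83 ~ 0.9693
intercept = mean_Y - slope * mean_X = 55.74 - (7.59 / 7.83) * 40.77 ~ 16.2197
Y = slope * X + intercept. To avoid rounding drift from the rounded slope/intercept, evaluate the equivalent form Y = mean_Y + SD_Y * (X - mean_X) / SD_X at full precision:
Y = 55.74 + 7.59 * (38 - 40.77) / 7.83
Y = 55.74 - 7.59 * 2.77 / 7.83
Y = 55.74 - 21.0243 / 7.83
Y = 55.74 - 2.6851
Y = 53.0549

53.0549


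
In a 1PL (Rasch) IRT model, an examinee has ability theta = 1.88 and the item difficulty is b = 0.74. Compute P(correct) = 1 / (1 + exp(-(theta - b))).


theta - b = 1.88 - 0.74 = 1.14
exp(-(theta - b)) = exp(-1.14) = 0.3198
P = 1 / (1 + 0.3198)
P = 0.7577

0.7577


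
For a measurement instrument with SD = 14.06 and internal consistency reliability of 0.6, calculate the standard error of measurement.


SEM = SD * sqrt(1 - rxx)
SEM = 14.06 * sqrt(1 - 0.6)
SEM = 14.06 * sqrt(0.4) = 14.06 * 0.632456
SEM = 8.8923

8.8923


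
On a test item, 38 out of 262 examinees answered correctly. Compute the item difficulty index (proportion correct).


Item difficulty p = number correct / total examinees
p = 38 / 262
p = 0.145

0.145


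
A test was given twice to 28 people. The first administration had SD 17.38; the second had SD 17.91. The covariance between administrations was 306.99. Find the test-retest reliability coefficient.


r = cov(X,Y) / (SD_X * SD_Y)
r = 306.99 / (17.38 * 17.91)
r = 306.99 / 311.2758
r = 0.9862

0.9862


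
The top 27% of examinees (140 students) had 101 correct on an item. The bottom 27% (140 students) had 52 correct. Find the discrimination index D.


p_upper = 101/140 = 0.7214
p_lower = 52/140 = 0.3714
D = 0.7214 - 0.3714 = 0.35

0.35


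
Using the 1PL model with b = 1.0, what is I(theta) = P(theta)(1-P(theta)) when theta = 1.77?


P = 1/(1+exp(-(1.77-1.0))) = 0.6835
I = P*(1-P) = 0.6835 * 0.3165
I = 0.2163

0.2163


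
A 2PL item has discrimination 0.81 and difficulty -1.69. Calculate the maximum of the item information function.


For 2PL, max info at theta = b = -1.69
I_max = a^2 / 4 = 0.81^2 / 4
= 0.6561 / 4
I_max = 0.164

0.164


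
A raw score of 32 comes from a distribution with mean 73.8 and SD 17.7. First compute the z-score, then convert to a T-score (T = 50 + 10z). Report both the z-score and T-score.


z = (X - mean) / SD = (32 - 73.8) / 17.7
z = -41.8 / 17.7
z = -2.3616
T-score = T = 50 + 10z
Carry z at full precision (z = -41.8 / 17.7) into the conversion:
T-score = 50 + 10 * (-41.8 / 17.7) = 50 + -418 / 17.7
T-score = 50 + -23.6158
T-score = 26.3842

26.3842


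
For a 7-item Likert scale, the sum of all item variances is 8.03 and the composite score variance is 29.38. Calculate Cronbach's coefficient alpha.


alpha = (k/(k-1)) * (1 - sum(si^2)/s_total^2)
= (7/6) * (1 - 8.03/29.38)
alpha = 0.8478

0.8478


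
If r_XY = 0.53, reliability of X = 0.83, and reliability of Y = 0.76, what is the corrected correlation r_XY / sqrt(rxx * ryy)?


r_corrected = rxy / sqrt(rxx * ryy)
= 0.53 / sqrt(0.83 * 0.76)
= 0.53 / sqrt(0.6308)
= 0.53 / 0.794229
r_corrected = 0.6673

0.6673


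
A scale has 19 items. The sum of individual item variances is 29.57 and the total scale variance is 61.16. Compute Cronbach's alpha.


alpha = (k/(k-1)) * (1 - sum(si^2)/s_total^2)
= (19/18) * (1 - 29.57/61.16)
alpha = 0.5452

0.5452


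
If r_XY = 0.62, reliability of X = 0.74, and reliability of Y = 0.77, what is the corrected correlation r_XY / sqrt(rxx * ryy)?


r_corrected = rxy / sqrt(rxx * ryy)
= 0.62 / sqrt(0.74 * 0.77)
= 0.62 / sqrt(0.5698)
= 0.62 / 0.754851
r_corrected = 0.8214

0.8214


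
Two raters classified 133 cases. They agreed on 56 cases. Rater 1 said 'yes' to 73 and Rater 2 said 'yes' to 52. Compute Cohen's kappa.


P_o = 56/133 = 0.421053
P_e = (73*52 + 60*81) / 17689 = 0.489344
kappa = (P_o - P_e) / (1 - P_e)
kappa = (0.421053 - 0.489344) / (1 - 0.489344)
kappa = -0.1337

-0.1337


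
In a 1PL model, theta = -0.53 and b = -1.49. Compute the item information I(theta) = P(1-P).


P = 1/(1+exp(-(-0.53--1.49))) = 0.7231
I = P*(1-P) = 0.7231 * 0.2769
I = 0.2002

0.2002


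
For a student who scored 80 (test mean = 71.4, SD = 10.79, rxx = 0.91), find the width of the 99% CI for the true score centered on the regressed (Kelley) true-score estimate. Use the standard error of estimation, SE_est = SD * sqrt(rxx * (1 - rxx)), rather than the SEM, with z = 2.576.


True score estimate = 0.91*80 + 0.09*71.4 = 79.226
SE_est = SD * sqrt(rxx * (1 - rxx)) = 10.79 * sqrt(0.91 * 0.09) = 10.79 * sqrt(0.0819) = 3.087901
CI = T_est +/- z * SE_est, so width = 2 * z * SE_est = 2 * 2.576 * 3.087901
Width = 15.9089

15.9089


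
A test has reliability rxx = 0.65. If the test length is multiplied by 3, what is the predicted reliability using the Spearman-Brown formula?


r_new = (n * rxx) / (1 + (n-1) * rxx)
r_new = (3 * 0.65) / (1 + 2 * 0.65)
r_new = 1.95 / 2.3
r_new = 0.8478

0.8478


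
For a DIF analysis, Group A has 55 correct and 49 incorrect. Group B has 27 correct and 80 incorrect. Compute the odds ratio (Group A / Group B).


Odds_A = 55/49 = 1.1224
Odds_B = 27/80 = 0.3375
OR = Odds_A / Odds_B = 1.1224 / 0.3375
Exactly, OR = (55 * 80) / (49 * 27) = 4400 / 1323
OR = 3.3258

3.3258


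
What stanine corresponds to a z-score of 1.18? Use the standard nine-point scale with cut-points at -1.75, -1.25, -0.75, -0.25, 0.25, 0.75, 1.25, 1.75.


Stanine boundaries: [-1.75, -1.25, -0.75, -0.25, 0.25, 0.75, 1.25, 1.75]
z = 1.18
Check each boundary:
  z >= -1.75 -> could be stanine 2
  z >= -1.25 -> could be stanine 3
  z >= -0.75 -> could be stanine 4
  z >= -0.25 -> could be stanine 5
  z >= 0.25 -> could be stanine 6
  z >= 0.75 -> could be stanine 7
  z < 1.25
  z < 1.75
Highest qualifying boundary gives stanine = 7

7


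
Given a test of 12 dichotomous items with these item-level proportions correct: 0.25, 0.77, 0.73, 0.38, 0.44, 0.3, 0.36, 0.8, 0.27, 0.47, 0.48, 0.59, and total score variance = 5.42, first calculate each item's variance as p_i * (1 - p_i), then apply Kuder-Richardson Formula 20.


For each item, compute p_i * q_i:
  Item 1: 0.25 * 0.75 = 0.1875
  Item 2: 0.77 * 0.23 = 0.1771
  Item 3: 0.73 * 0.27 = 0.1971
  Item 4: 0.38 * 0.62 = 0.2356
  Item 5: 0.44 * 0.56 = 0.2464
  Item 6: 0.3 * 0.7 = 0.21
  Item 7: 0.36 * 0.64 = 0.2304
  Item 8: 0.8 * 0.2 = 0.16
  Item 9: 0.27 * 0.73 = 0.1971
  Item 10: 0.47 * 0.53 = 0.2491
  Item 11: 0.48 * 0.52 = 0.2496
  Item 12: 0.59 * 0.41 = 0.2419
Sum(p_i * q_i) = 0.1875 + 0.1771 + 0.1971 + 0.2356 + 0.2464 + 0.21 + 0.2304 + 0.16 + 0.1971 + 0.2491 + 0.2496 + 0.2419 = 2.5818
KR-20 = (k/(k-1)) * (1 - Sum(p_i*q_i) / Var_total)
= (12/11) * (1 - 2.5818/5.42)
= 1.0909 * 0.5237
KR-20 = 0.5713

0.5713


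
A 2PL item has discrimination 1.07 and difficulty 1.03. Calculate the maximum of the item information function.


For 2PL, max info at theta = b = 1.03
I_max = a^2 / 4 = 1.07^2 / 4
= 1.1449 / 4
I_max = 0.2862

0.2862


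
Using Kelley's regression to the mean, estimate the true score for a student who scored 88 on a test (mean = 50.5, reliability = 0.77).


T_est = rxx * X + (1 - rxx) * mean
T_est = 0.77 * 88 + 0.23 * 50.5
T_est = 67.76 + 11.615
T_est = 79.375

79.375


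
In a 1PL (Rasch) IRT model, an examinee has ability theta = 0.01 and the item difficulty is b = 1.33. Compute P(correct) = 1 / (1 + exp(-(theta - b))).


theta - b = 0.01 - 1.33 = -1.32
exp(-(theta - b)) = exp(1.32) = 3.7434
P = 1 / (1 + 3.7434)
P = 0.2108

0.2108


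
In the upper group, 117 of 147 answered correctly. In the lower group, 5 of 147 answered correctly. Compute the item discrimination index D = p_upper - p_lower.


p_upper = 117/147 = 0.7959
p_lower = 5/147 = 0.034
D = 0.7959 - 0.034 = 0.7619

0.7619


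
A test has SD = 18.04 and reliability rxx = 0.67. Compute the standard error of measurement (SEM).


SEM = SD * sqrt(1 - rxx)
SEM = 18.04 * sqrt(1 - 0.67)
SEM = 18.04 * sqrt(0.33) = 18.04 * 0.574456
SEM = 10.3632

10.3632


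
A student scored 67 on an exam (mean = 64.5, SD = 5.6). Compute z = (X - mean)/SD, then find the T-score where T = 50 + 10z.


z = (X - mean) / SD = (67 - 64.5) / 5.6
z = 2.5 / 5.6
z = 0.4464
T-score = T = 50 + 10z
Carry z at full precision (z = 2.5 / 5.6) into the conversion:
T-score = 50 + 10 * (2.5 / 5.6) = 50 + 25 / 5.6
T-score = 50 + 4.4643
T-score = 54.4643

54.4643


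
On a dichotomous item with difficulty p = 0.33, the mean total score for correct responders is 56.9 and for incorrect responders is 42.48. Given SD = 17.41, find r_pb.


q = 1 - p = 0.67
rpb = ((M1 - M0) / SD) * sqrt(p * q)
rpb = ((56.9 - 42.48) / 17.41) * sqrt(0.33 * 0.67)
rpb = 0.3895

0.3895


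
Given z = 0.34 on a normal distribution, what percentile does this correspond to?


CDF(z) = 0.5 * (1 + erf(z/sqrt(2)))
erf(0.2404) = 0.2661
CDF = 0.6331
Percentile rank = 0.6331 * 100 = 63.31

63.31


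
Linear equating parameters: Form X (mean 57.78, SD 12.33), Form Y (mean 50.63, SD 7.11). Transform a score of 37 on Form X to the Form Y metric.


slope = SD_Y / SD_X = 7.11 / 12.33 ~ 0.5766
intercept = mean_Y - slope * mean_X = 50.63 - (7.11 / 12.33) * 57.78 ~ 17.3116
Y = slope * X + intercept. To avoid rounding drift from the rounded slope/intercept, evaluate the equivalent form Y = mean_Y + SD_Y * (X - mean_X) / SD_X at full precision:
Y = 50.63 + 7.11 * (37 - 57.78) / 12.33
Y = 50.63 - 7.11 * 20.78 / 12.33
Y = 50.63 - 147.7458 / 12.33
Y = 50.63 - 11.9826
Y = 38.6474

38.6474


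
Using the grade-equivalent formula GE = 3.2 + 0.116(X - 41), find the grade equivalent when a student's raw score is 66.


raw - median = 66 - 41 = 25
slope * diff = 0.116 * 25 = 2.9
GE = 3.2 + 2.9
GE = 6.1

6.1


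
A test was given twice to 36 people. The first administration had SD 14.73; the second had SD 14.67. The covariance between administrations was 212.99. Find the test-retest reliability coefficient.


r = cov(X,Y) / (SD_X * SD_Y)
r = 212.99 / (14.73 * 14.67)
r = 212.99 / 216.0891
r = 0.9857

0.9857


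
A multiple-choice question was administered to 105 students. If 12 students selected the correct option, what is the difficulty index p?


Item difficulty p = number correct / total examinees
p = 12 / 105
p = 0.1143

0.1143


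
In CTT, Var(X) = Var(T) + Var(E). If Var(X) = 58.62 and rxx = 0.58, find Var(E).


var_true = rxx * var_obs = 0.58 * 58.62 = 33.9996
var_error = var_obs - var_true
var_error = 58.62 - 33.9996
var_error = 24.6204

24.6204


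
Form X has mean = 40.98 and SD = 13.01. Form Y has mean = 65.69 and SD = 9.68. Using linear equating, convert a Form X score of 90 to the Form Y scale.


slope = SD_Y / SD_X = 9.68 / 13.01 ~ 0.744
intercept = mean_Y - slope * mean_X = 65.69 - (9.68 / 13.01) * 40.98 ~ 35.1991
Y = slope * X + intercept. To avoid rounding drift from the rounded slope/intercept, evaluate the equivalent form Y = mean_Y + SD_Y * (X - mean_X) / SD_X at full precision:
Y = 65.69 + 9.68 * (90 - 40.98) / 13.01
Y = 65.69 + 9.68 * 49.02 / 13.01
Y = 65.69 + 474.5136 / 13.01
Y = 65.69 + 36.473
Y = 102.163

102.163


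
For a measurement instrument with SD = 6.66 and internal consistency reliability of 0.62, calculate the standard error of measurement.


SEM = SD * sqrt(1 - rxx)
SEM = 6.66 * sqrt(1 - 0.62)
SEM = 6.66 * sqrt(0.38) = 6.66 * 0.616441
SEM = 4.1055

4.1055


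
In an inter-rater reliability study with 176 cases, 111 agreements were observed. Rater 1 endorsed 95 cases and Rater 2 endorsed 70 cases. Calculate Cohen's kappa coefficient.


P_o = 111/176 = 0.630682
P_e = (95*70 + 81*106) / 30976 = 0.491865
kappa = (P_o - P_e) / (1 - P_e)
kappa = (0.630682 - 0.491865) / (1 - 0.491865)
kappa = 0.2732

0.2732


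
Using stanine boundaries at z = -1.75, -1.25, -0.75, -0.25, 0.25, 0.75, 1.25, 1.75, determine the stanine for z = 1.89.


Stanine boundaries: [-1.75, -1.25, -0.75, -0.25, 0.25, 0.75, 1.25, 1.75]
z = 1.89
Check each boundary:
  z >= -1.75 -> could be stanine 2
  z >= -1.25 -> could be stanine 3
  z >= -0.75 -> could be stanine 4
  z >= -0.25 -> could be stanine 5
  z >= 0.25 -> could be stanine 6
  z >= 0.75 -> could be stanine 7
  z >= 1.25 -> could be stanine 8
  z >= 1.75 -> could be stanine 9
Highest qualifying boundary gives stanine = 9

9


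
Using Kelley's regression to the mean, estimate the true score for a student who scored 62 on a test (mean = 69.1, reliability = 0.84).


T_est = rxx * X + (1 - rxx) * mean
T_est = 0.84 * 62 + 0.16 * 69.1
T_est = 52.08 + 11.056
T_est = 63.136

63.136


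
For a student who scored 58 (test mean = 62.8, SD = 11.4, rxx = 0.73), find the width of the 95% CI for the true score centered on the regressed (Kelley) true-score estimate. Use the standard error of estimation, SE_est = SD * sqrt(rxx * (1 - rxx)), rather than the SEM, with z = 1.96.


True score estimate = 0.73*58 + 0.27*62.8 = 59.296
SE_est = SD * sqrt(rxx * (1 - rxx)) = 11.4 * sqrt(0.73 * 0.27) = 11.4 * sqrt(0.1971) = 5.061138
CI = T_est +/- z * SE_est, so width = 2 * z * SE_est = 2 * 1.96 * 5.061138
Width = 19.8397

19.8397
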